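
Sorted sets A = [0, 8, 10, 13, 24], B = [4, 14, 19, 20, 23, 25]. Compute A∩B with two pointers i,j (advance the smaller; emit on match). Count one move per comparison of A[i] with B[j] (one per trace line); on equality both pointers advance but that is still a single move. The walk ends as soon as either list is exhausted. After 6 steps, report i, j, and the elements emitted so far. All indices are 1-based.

i=5, j=3, emitted=[]

[i=1,j=1] 0<4 → i++
[i=2,j=1] 8>4 → j++
[i=2,j=2] 8<14 → i++
[i=3,j=2] 10<14 → i++
[i=4,j=2] 13<14 → i++
[i=5,j=2] 24>14 → j++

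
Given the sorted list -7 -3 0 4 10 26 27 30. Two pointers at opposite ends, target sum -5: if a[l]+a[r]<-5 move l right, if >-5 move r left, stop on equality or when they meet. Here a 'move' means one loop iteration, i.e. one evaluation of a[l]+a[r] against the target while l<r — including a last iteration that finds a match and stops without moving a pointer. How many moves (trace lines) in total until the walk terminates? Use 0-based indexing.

7 moves

[0,7] -7+30=23 >-5 → r--
[0,6] -7+27=20 >-5 → r--
[0,5] -7+26=19 >-5 → r--
[0,4] -7+10=3 >-5 → r--
[0,3] -7+4=-3 >-5 → r--
[0,2] -7+0=-7 <-5 → l++
[1,2] -3+0=-3 >-5 → r--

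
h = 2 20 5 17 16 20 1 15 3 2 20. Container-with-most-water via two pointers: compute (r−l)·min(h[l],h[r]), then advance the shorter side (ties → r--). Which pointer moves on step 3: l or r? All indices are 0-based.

r

l=0 r=10: min(2,20)*10=20 best=20 *, l++
l=1 r=10: min(20,20)*9=180 best=180 *, r--
l=1 r=9: min(20,2)*8=16 best=180, r--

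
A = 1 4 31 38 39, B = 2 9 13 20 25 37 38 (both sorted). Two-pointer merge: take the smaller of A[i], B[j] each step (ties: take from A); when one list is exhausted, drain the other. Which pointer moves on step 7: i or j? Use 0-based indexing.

j

[i=0,j=0] A[i]=1<=B[j]=2 take 1 → i++
[i=1,j=0] A[i]=4>B[j]=2 take 2 → j++
[i=1,j=1] A[i]=4<=B[j]=9 take 4 → i++
[i=2,j=1] A[i]=31>B[j]=9 take 9 → j++
[i=2,j=2] A[i]=31>B[j]=13 take 13 → j++
[i=2,j=3] A[i]=31>B[j]=20 take 20 → j++
[i=2,j=4] A[i]=31>B[j]=25 take 25 → j++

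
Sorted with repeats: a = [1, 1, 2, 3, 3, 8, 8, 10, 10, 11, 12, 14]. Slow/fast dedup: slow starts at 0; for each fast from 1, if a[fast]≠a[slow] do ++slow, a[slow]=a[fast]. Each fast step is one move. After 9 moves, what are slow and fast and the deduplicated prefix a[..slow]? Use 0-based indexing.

slow=5, fast=10, prefix=[1, 2, 3, 8, 10, 11]

(s=0,f=1) a[fast]=1=a[slow] dup → fast++
(s=0,f=2) a[fast]=2≠a[slow]=1 write a[1]=2 → slow++,fast++
(s=1,f=3) a[fast]=3≠a[slow]=2 write a[2]=3 → slow++,fast++
(s=2,f=4) a[fast]=3=a[slow] dup → fast++
(s=2,f=5) a[fast]=8≠a[slow]=3 write a[3]=8 → slow++,fast++
(s=3,f=6) a[fast]=8=a[slow] dup → fast++
(s=3,f=7) a[fast]=10≠a[slow]=8 write a[4]=10 → slow++,fast++
(s=4,f=8) a[fast]=10=a[slow] dup → fast++
(s=4,f=9) a[fast]=11≠a[slow]=10 write a[5]=11 → slow++,fast++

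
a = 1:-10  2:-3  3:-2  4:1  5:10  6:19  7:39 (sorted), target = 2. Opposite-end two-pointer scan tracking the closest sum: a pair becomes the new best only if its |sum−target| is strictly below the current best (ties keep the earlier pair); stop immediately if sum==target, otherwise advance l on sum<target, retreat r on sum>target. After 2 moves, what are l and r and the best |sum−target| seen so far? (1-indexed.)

[1,7] -10+39=29 d=27 * → r--
[1,6] -10+19=9 d=7 * → r--

l=1, r=5, best |Δ|=7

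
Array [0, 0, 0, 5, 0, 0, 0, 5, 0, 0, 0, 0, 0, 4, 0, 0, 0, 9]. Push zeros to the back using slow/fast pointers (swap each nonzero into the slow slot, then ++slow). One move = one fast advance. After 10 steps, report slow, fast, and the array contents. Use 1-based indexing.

slow=3, fast=11, a=[5, 5, 0, 0, 0, 0, 0, 0, 0, 0, 0, 0, 0, 4, 0, 0, 0, 9]

(s=1,f=1) a[fast]=0 → fast++
(s=1,f=2) a[fast]=0 → fast++
(s=1,f=3) a[fast]=0 → fast++
(s=1,f=4) a[fast]=5≠0 swap→a[1]=5 → slow++,fast++
(s=2,f=5) a[fast]=0 → fast++
(s=2,f=6) a[fast]=0 → fast++
(s=2,f=7) a[fast]=0 → fast++
(s=2,f=8) a[fast]=5≠0 swap→a[2]=5 → slow++,fast++
(s=3,f=9) a[fast]=0 → fast++
(s=3,f=10) a[fast]=0 → fast++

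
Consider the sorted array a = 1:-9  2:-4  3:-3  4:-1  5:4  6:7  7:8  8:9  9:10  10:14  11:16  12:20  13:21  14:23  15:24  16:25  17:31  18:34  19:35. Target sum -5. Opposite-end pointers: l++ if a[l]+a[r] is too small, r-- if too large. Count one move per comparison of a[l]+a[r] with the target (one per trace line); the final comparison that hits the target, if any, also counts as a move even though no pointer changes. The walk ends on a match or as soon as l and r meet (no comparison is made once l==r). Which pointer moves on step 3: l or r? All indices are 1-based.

[1,19] -9+35=26 >-5 → r--
[1,18] -9+34=25 >-5 → r--
[1,17] -9+31=22 >-5 → r--

r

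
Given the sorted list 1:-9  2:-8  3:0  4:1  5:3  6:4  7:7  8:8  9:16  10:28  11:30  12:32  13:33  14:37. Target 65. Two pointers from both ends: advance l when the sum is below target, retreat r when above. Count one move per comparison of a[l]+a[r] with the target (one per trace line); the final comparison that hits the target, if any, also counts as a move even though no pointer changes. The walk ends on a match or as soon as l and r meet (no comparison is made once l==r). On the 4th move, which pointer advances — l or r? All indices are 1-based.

[1,14] -9+37=28 <65 → l++
[2,14] -8+37=29 <65 → l++
[3,14] 0+37=37 <65 → l++
[4,14] 1+37=38 <65 → l++

l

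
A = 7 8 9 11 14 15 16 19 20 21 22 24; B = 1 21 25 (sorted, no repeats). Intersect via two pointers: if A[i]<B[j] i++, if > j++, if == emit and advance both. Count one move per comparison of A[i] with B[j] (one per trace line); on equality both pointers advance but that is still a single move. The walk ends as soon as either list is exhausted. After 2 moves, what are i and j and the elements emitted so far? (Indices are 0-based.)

i=1, j=1, emitted=[]

i=0 j=0: 7>1, j++
i=0 j=1: 7<21, i++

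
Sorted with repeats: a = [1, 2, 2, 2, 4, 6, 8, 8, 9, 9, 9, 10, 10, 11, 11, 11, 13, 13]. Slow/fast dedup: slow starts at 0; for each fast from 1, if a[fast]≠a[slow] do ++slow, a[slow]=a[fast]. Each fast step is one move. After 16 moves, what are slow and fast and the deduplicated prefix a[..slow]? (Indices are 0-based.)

slow=8, fast=17, prefix=[1, 2, 4, 6, 8, 9, 10, 11, 13]

slow=0 fast=1: a[fast]=2≠a[slow]=1 write a[1]=2, slow++,fast++
slow=1 fast=2: a[fast]=2=a[slow] dup, fast++
slow=1 fast=3: a[fast]=2=a[slow] dup, fast++
slow=1 fast=4: a[fast]=4≠a[slow]=2 write a[2]=4, slow++,fast++
slow=2 fast=5: a[fast]=6≠a[slow]=4 write a[3]=6, slow++,fast++
slow=3 fast=6: a[fast]=8≠a[slow]=6 write a[4]=8, slow++,fast++
slow=4 fast=7: a[fast]=8=a[slow] dup, fast++
slow=4 fast=8: a[fast]=9≠a[slow]=8 write a[5]=9, slow++,fast++
slow=5 fast=9: a[fast]=9=a[slow] dup, fast++
slow=5 fast=10: a[fast]=9=a[slow] dup, fast++
slow=5 fast=11: a[fast]=10≠a[slow]=9 write a[6]=10, slow++,fast++
slow=6 fast=12: a[fast]=10=a[slow] dup, fast++
slow=6 fast=13: a[fast]=11≠a[slow]=10 write a[7]=11, slow++,fast++
slow=7 fast=14: a[fast]=11=a[slow] dup, fast++
slow=7 fast=15: a[fast]=11=a[slow] dup, fast++
slow=7 fast=16: a[fast]=13≠a[slow]=11 write a[8]=13, slow++,fast++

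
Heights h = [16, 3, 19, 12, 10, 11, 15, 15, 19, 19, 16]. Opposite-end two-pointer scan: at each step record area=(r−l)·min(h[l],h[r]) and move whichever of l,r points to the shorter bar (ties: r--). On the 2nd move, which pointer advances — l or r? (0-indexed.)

l=0 r=10: min(16,16)*10=160 best=160 *, r--
l=0 r=9: min(16,19)*9=144 best=160, l++

l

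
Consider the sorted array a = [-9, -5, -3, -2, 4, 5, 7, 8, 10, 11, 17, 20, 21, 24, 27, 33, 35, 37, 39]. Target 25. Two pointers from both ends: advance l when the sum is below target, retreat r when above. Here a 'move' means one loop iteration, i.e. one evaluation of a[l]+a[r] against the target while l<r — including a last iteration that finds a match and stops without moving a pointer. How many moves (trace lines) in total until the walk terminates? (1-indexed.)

8 moves

l=1 r=19: -9+39=30 >25, r--
l=1 r=18: -9+37=28 >25, r--
l=1 r=17: -9+35=26 >25, r--
l=1 r=16: -9+33=24 <25, l++
l=2 r=16: -5+33=28 >25, r--
l=2 r=15: -5+27=22 <25, l++
l=3 r=15: -3+27=24 <25, l++
l=4 r=15: -2+27=25, found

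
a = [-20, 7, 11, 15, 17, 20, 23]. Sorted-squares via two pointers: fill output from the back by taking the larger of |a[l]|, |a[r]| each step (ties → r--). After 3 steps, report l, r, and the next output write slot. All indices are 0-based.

l=0 r=6: |-20|<=|23| out[6]=529, r--
l=0 r=5: |-20|<=|20| out[5]=400, r--
l=0 r=4: |-20|>|17| out[4]=400, l++

l=1, r=4, next write slot=3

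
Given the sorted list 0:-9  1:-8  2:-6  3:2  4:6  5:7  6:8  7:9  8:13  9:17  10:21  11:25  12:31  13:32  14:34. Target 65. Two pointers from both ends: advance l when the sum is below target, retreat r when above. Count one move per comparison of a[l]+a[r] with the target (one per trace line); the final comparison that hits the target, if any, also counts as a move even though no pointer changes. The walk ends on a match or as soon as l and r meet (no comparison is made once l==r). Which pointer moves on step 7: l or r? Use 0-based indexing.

l=0 r=14: -9+34=25 <65, l++
l=1 r=14: -8+34=26 <65, l++
l=2 r=14: -6+34=28 <65, l++
l=3 r=14: 2+34=36 <65, l++
l=4 r=14: 6+34=40 <65, l++
l=5 r=14: 7+34=41 <65, l++
l=6 r=14: 8+34=42 <65, l++

l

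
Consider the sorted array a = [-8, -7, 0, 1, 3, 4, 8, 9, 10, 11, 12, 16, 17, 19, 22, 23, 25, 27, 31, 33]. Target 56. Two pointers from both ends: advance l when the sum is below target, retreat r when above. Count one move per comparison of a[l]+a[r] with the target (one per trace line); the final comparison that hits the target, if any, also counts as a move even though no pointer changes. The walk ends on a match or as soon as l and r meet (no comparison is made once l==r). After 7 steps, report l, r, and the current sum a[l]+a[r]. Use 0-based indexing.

[0,19] -8+33=25 <56 → l++
[1,19] -7+33=26 <56 → l++
[2,19] 0+33=33 <56 → l++
[3,19] 1+33=34 <56 → l++
[4,19] 3+33=36 <56 → l++
[5,19] 4+33=37 <56 → l++
[6,19] 8+33=41 <56 → l++

l=7, r=19, sum=42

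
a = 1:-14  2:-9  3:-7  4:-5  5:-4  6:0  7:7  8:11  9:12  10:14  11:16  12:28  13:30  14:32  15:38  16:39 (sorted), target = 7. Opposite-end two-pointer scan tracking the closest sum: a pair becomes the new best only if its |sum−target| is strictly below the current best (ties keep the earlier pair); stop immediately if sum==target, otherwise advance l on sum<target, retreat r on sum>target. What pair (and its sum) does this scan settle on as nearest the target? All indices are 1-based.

pair (-9, 16) with sum 7 (|Δ|=0)

l=1 r=16: -14+39=25 d=18 *, r--
l=1 r=15: -14+38=24 d=17 *, r--
l=1 r=14: -14+32=18 d=11 *, r--
l=1 r=13: -14+30=16 d=9 *, r--
l=1 r=12: -14+28=14 d=7 *, r--
l=1 r=11: -14+16=2 d=5 *, l++
l=2 r=11: -9+16=7 d=0 *, stop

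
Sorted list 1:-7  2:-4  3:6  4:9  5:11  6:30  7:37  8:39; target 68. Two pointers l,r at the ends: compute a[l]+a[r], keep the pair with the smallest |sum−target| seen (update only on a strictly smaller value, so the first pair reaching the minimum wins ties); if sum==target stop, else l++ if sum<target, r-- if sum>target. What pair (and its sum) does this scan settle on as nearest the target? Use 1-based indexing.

pair (30, 39) with sum 69 (|Δ|=1)

l=1 r=8: -7+39=32 d=36 *, l++
l=2 r=8: -4+39=35 d=33 *, l++
l=3 r=8: 6+39=45 d=23 *, l++
l=4 r=8: 9+39=48 d=20 *, l++
l=5 r=8: 11+39=50 d=18 *, l++
l=6 r=8: 30+39=69 d=1 *, r--
l=6 r=7: 30+37=67 d=1, l++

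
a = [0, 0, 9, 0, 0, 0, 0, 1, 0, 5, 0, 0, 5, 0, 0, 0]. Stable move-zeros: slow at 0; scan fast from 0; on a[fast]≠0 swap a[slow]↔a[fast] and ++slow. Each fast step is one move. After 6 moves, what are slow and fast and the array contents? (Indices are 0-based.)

slow=1, fast=6, a=[9, 0, 0, 0, 0, 0, 0, 1, 0, 5, 0, 0, 5, 0, 0, 0]

(s=0,f=0) a[fast]=0 → fast++
(s=0,f=1) a[fast]=0 → fast++
(s=0,f=2) a[fast]=9≠0 swap→a[0]=9 → slow++,fast++
(s=1,f=3) a[fast]=0 → fast++
(s=1,f=4) a[fast]=0 → fast++
(s=1,f=5) a[fast]=0 → fast++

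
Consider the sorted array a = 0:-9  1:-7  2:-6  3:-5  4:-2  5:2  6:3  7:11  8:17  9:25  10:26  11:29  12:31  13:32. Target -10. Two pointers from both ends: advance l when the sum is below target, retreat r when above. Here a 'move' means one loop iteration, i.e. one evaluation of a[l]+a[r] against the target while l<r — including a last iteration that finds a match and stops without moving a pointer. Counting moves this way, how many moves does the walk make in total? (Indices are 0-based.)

[0,13] -9+32=23 >-10 → r--
[0,12] -9+31=22 >-10 → r--
[0,11] -9+29=20 >-10 → r--
[0,10] -9+26=17 >-10 → r--
[0,9] -9+25=16 >-10 → r--
[0,8] -9+17=8 >-10 → r--
[0,7] -9+11=2 >-10 → r--
[0,6] -9+3=-6 >-10 → r--
[0,5] -9+2=-7 >-10 → r--
[0,4] -9+-2=-11 <-10 → l++
[1,4] -7+-2=-9 >-10 → r--
[1,3] -7+-5=-12 <-10 → l++
[2,3] -6+-5=-11 <-10 → l++

13 moves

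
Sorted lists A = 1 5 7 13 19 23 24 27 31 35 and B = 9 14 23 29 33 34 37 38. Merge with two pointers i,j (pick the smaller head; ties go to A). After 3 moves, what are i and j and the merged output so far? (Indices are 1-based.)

[i=1,j=1] A[i]=1<=B[j]=9 take 1 → i++
[i=2,j=1] A[i]=5<=B[j]=9 take 5 → i++
[i=3,j=1] A[i]=7<=B[j]=9 take 7 → i++

i=4, j=1, merged so far=[1, 5, 7]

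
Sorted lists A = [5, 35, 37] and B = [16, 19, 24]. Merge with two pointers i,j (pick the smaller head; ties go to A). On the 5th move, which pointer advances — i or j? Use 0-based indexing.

i

i=0 j=0: A[i]=5<=B[j]=16 take 5, i++
i=1 j=0: A[i]=35>B[j]=16 take 16, j++
i=1 j=1: A[i]=35>B[j]=19 take 19, j++
i=1 j=2: A[i]=35>B[j]=24 take 24, j++
i=1 j=3: B done, take A[i]=35, i++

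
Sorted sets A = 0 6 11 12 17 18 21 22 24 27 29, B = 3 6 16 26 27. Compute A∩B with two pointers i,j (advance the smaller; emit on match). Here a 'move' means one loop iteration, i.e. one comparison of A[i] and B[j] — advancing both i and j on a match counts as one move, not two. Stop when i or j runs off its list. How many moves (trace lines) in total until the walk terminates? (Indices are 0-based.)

13 moves

i=0 j=0: 0<3, i++
i=1 j=0: 6>3, j++
i=1 j=1: 6==6 emit, i++,j++
i=2 j=2: 11<16, i++
i=3 j=2: 12<16, i++
i=4 j=2: 17>16, j++
i=4 j=3: 17<26, i++
i=5 j=3: 18<26, i++
i=6 j=3: 21<26, i++
i=7 j=3: 22<26, i++
i=8 j=3: 24<26, i++
i=9 j=3: 27>26, j++
i=9 j=4: 27==27 emit, i++,j++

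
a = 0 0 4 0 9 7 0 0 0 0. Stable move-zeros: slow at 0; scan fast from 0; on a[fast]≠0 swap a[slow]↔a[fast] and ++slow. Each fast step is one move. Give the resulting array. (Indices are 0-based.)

(s=0,f=0) a[fast]=0 → fast++
(s=0,f=1) a[fast]=0 → fast++
(s=0,f=2) a[fast]=4≠0 swap→a[0]=4 → slow++,fast++
(s=1,f=3) a[fast]=0 → fast++
(s=1,f=4) a[fast]=9≠0 swap→a[1]=9 → slow++,fast++
(s=2,f=5) a[fast]=7≠0 swap→a[2]=7 → slow++,fast++
(s=3,f=6) a[fast]=0 → fast++
(s=3,f=7) a[fast]=0 → fast++
(s=3,f=8) a[fast]=0 → fast++
(s=3,f=9) a[fast]=0 → fast++

[4, 9, 7, 0, 0, 0, 0, 0, 0, 0]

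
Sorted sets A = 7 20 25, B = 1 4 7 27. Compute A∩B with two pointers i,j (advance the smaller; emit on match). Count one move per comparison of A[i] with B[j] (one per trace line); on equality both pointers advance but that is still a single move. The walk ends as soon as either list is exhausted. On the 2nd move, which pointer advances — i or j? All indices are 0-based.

j

[i=0,j=0] 7>1 → j++
[i=0,j=1] 7>4 → j++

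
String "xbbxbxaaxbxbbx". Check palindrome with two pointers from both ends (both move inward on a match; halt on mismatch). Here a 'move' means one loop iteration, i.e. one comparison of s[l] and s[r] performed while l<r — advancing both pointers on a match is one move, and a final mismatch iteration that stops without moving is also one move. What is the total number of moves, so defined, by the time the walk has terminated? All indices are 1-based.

l=1 r=14: 'x'=='x', l++,r--
l=2 r=13: 'b'=='b', l++,r--
l=3 r=12: 'b'=='b', l++,r--
l=4 r=11: 'x'=='x', l++,r--
l=5 r=10: 'b'=='b', l++,r--
l=6 r=9: 'x'=='x', l++,r--
l=7 r=8: 'a'=='a', l++,r--

7 moves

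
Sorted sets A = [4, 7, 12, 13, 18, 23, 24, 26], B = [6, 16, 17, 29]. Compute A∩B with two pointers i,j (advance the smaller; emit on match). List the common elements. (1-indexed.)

intersection = []

i=1 j=1: 4<6, i++
i=2 j=1: 7>6, j++
i=2 j=2: 7<16, i++
i=3 j=2: 12<16, i++
i=4 j=2: 13<16, i++
i=5 j=2: 18>16, j++
i=5 j=3: 18>17, j++
i=5 j=4: 18<29, i++
i=6 j=4: 23<29, i++
i=7 j=4: 24<29, i++
i=8 j=4: 26<29, i++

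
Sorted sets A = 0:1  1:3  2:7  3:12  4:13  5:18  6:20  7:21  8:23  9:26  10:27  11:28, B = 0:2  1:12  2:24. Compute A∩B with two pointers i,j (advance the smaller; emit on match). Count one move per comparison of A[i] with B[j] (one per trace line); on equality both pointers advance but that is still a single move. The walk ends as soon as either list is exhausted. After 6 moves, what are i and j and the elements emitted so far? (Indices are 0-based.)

i=5, j=2, emitted=[12]

[i=0,j=0] 1<2 → i++
[i=1,j=0] 3>2 → j++
[i=1,j=1] 3<12 → i++
[i=2,j=1] 7<12 → i++
[i=3,j=1] 12==12 emit → i++,j++
[i=4,j=2] 13<24 → i++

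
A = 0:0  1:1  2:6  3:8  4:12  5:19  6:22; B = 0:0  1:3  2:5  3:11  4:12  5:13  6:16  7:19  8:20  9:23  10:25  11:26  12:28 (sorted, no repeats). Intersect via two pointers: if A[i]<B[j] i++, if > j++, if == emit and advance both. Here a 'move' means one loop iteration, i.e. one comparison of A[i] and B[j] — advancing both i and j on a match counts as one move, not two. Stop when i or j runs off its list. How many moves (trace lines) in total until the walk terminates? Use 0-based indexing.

[i=0,j=0] 0==0 emit → i++,j++
[i=1,j=1] 1<3 → i++
[i=2,j=1] 6>3 → j++
[i=2,j=2] 6>5 → j++
[i=2,j=3] 6<11 → i++
[i=3,j=3] 8<11 → i++
[i=4,j=3] 12>11 → j++
[i=4,j=4] 12==12 emit → i++,j++
[i=5,j=5] 19>13 → j++
[i=5,j=6] 19>16 → j++
[i=5,j=7] 19==19 emit → i++,j++
[i=6,j=8] 22>20 → j++
[i=6,j=9] 22<23 → i++

13 moves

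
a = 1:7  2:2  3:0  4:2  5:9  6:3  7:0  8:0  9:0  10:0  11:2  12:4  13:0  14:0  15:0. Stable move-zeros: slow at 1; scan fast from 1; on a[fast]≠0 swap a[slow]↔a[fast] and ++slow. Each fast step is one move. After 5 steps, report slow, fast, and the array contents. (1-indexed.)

(s=1,f=1) a[fast]=7≠0 swap→a[1]=7 → slow++,fast++
(s=2,f=2) a[fast]=2≠0 swap→a[2]=2 → slow++,fast++
(s=3,f=3) a[fast]=0 → fast++
(s=3,f=4) a[fast]=2≠0 swap→a[3]=2 → slow++,fast++
(s=4,f=5) a[fast]=9≠0 swap→a[4]=9 → slow++,fast++

slow=5, fast=6, a=[7, 2, 2, 9, 0, 3, 0, 0, 0, 0, 2, 4, 0, 0, 0]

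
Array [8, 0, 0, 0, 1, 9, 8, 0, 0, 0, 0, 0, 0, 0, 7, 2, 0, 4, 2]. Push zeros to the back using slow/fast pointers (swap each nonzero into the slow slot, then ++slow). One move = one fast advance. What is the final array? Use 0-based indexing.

[8, 1, 9, 8, 7, 2, 4, 2, 0, 0, 0, 0, 0, 0, 0, 0, 0, 0, 0]

(s=0,f=0) a[fast]=8≠0 swap→a[0]=8 → slow++,fast++
(s=1,f=1) a[fast]=0 → fast++
(s=1,f=2) a[fast]=0 → fast++
(s=1,f=3) a[fast]=0 → fast++
(s=1,f=4) a[fast]=1≠0 swap→a[1]=1 → slow++,fast++
(s=2,f=5) a[fast]=9≠0 swap→a[2]=9 → slow++,fast++
(s=3,f=6) a[fast]=8≠0 swap→a[3]=8 → slow++,fast++
(s=4,f=7) a[fast]=0 → fast++
(s=4,f=8) a[fast]=0 → fast++
(s=4,f=9) a[fast]=0 → fast++
(s=4,f=10) a[fast]=0 → fast++
(s=4,f=11) a[fast]=0 → fast++
(s=4,f=12) a[fast]=0 → fast++
(s=4,f=13) a[fast]=0 → fast++
(s=4,f=14) a[fast]=7≠0 swap→a[4]=7 → slow++,fast++
(s=5,f=15) a[fast]=2≠0 swap→a[5]=2 → slow++,fast++
(s=6,f=16) a[fast]=0 → fast++
(s=6,f=17) a[fast]=4≠0 swap→a[6]=4 → slow++,fast++
(s=7,f=18) a[fast]=2≠0 swap→a[7]=2 → slow++,fast++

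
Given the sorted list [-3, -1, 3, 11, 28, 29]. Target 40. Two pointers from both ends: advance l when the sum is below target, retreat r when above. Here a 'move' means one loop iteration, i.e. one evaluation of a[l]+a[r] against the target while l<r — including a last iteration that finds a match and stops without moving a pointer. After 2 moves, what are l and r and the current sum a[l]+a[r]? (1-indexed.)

[1,6] -3+29=26 <40 → l++
[2,6] -1+29=28 <40 → l++

l=3, r=6, sum=32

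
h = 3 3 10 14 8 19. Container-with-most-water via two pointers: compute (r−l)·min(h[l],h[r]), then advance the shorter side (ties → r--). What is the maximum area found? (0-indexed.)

max area = 30

[0,5] min(3,19)*5=15 best=15 * → l++
[1,5] min(3,19)*4=12 best=15 → l++
[2,5] min(10,19)*3=30 best=30 * → l++
[3,5] min(14,19)*2=28 best=30 → l++
[4,5] min(8,19)*1=8 best=30 → l++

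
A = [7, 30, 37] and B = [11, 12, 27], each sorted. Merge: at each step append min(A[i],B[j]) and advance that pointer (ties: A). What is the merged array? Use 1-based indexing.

[7, 11, 12, 27, 30, 37]

i=1 j=1: A[i]=7<=B[j]=11 take 7, i++
i=2 j=1: A[i]=30>B[j]=11 take 11, j++
i=2 j=2: A[i]=30>B[j]=12 take 12, j++
i=2 j=3: A[i]=30>B[j]=27 take 27, j++
i=2 j=4: B done, take A[i]=30, i++
i=3 j=4: B done, take A[i]=37, i++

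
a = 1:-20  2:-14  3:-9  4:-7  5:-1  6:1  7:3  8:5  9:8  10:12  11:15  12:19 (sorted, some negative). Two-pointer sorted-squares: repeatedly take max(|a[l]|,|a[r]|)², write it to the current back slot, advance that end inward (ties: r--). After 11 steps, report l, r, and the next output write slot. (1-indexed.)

l=5, r=5, next write slot=1

l=1 r=12: |-20|>|19| out[12]=400, l++
l=2 r=12: |-14|<=|19| out[11]=361, r--
l=2 r=11: |-14|<=|15| out[10]=225, r--
l=2 r=10: |-14|>|12| out[9]=196, l++
l=3 r=10: |-9|<=|12| out[8]=144, r--
l=3 r=9: |-9|>|8| out[7]=81, l++
l=4 r=9: |-7|<=|8| out[6]=64, r--
l=4 r=8: |-7|>|5| out[5]=49, l++
l=5 r=8: |-1|<=|5| out[4]=25, r--
l=5 r=7: |-1|<=|3| out[3]=9, r--
l=5 r=6: |-1|<=|1| out[2]=1, r--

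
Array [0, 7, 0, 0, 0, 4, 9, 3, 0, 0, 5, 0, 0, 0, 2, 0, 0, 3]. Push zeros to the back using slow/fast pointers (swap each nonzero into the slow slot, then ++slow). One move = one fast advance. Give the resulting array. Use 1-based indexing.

[7, 4, 9, 3, 5, 2, 3, 0, 0, 0, 0, 0, 0, 0, 0, 0, 0, 0]

slow=1 fast=1: a[fast]=0, fast++
slow=1 fast=2: a[fast]=7≠0 swap→a[1]=7, slow++,fast++
slow=2 fast=3: a[fast]=0, fast++
slow=2 fast=4: a[fast]=0, fast++
slow=2 fast=5: a[fast]=0, fast++
slow=2 fast=6: a[fast]=4≠0 swap→a[2]=4, slow++,fast++
slow=3 fast=7: a[fast]=9≠0 swap→a[3]=9, slow++,fast++
slow=4 fast=8: a[fast]=3≠0 swap→a[4]=3, slow++,fast++
slow=5 fast=9: a[fast]=0, fast++
slow=5 fast=10: a[fast]=0, fast++
slow=5 fast=11: a[fast]=5≠0 swap→a[5]=5, slow++,fast++
slow=6 fast=12: a[fast]=0, fast++
slow=6 fast=13: a[fast]=0, fast++
slow=6 fast=14: a[fast]=0, fast++
slow=6 fast=15: a[fast]=2≠0 swap→a[6]=2, slow++,fast++
slow=7 fast=16: a[fast]=0, fast++
slow=7 fast=17: a[fast]=0, fast++
slow=7 fast=18: a[fast]=3≠0 swap→a[7]=3, slow++,fast++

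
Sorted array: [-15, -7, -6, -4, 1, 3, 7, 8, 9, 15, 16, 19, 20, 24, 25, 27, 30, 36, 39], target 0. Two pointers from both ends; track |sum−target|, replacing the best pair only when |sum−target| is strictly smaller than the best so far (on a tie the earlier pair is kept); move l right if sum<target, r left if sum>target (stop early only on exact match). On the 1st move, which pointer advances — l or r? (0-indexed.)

r

l=0 r=18: -15+39=24 d=24 *, r--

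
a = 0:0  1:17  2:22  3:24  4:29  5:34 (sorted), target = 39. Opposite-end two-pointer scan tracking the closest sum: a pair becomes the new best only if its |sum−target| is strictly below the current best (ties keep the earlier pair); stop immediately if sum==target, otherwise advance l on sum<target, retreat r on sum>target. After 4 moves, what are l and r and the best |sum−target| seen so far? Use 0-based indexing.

l=1, r=2, best |Δ|=2

[0,5] 0+34=34 d=5 * → l++
[1,5] 17+34=51 d=12 → r--
[1,4] 17+29=46 d=7 → r--
[1,3] 17+24=41 d=2 * → r--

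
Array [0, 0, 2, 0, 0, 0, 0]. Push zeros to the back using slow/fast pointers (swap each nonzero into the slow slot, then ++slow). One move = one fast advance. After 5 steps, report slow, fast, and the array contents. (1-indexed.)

slow=2, fast=6, a=[2, 0, 0, 0, 0, 0, 0]

slow=1 fast=1: a[fast]=0, fast++
slow=1 fast=2: a[fast]=0, fast++
slow=1 fast=3: a[fast]=2≠0 swap→a[1]=2, slow++,fast++
slow=2 fast=4: a[fast]=0, fast++
slow=2 fast=5: a[fast]=0, fast++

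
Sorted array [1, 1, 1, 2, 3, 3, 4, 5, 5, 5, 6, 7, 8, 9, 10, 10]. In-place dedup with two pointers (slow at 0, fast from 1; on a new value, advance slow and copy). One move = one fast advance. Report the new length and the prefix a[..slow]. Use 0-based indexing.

slow=0 fast=1: a[fast]=1=a[slow] dup, fast++
slow=0 fast=2: a[fast]=1=a[slow] dup, fast++
slow=0 fast=3: a[fast]=2≠a[slow]=1 write a[1]=2, slow++,fast++
slow=1 fast=4: a[fast]=3≠a[slow]=2 write a[2]=3, slow++,fast++
slow=2 fast=5: a[fast]=3=a[slow] dup, fast++
slow=2 fast=6: a[fast]=4≠a[slow]=3 write a[3]=4, slow++,fast++
slow=3 fast=7: a[fast]=5≠a[slow]=4 write a[4]=5, slow++,fast++
slow=4 fast=8: a[fast]=5=a[slow] dup, fast++
slow=4 fast=9: a[fast]=5=a[slow] dup, fast++
slow=4 fast=10: a[fast]=6≠a[slow]=5 write a[5]=6, slow++,fast++
slow=5 fast=11: a[fast]=7≠a[slow]=6 write a[6]=7, slow++,fast++
slow=6 fast=12: a[fast]=8≠a[slow]=7 write a[7]=8, slow++,fast++
slow=7 fast=13: a[fast]=9≠a[slow]=8 write a[8]=9, slow++,fast++
slow=8 fast=14: a[fast]=10≠a[slow]=9 write a[9]=10, slow++,fast++
slow=9 fast=15: a[fast]=10=a[slow] dup, fast++

length 10; prefix = [1, 2, 3, 4, 5, 6, 7, 8, 9, 10]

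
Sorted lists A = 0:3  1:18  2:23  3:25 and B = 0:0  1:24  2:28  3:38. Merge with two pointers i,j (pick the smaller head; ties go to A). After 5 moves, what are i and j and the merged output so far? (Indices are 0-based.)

i=3, j=2, merged so far=[0, 3, 18, 23, 24]

[i=0,j=0] A[i]=3>B[j]=0 take 0 → j++
[i=0,j=1] A[i]=3<=B[j]=24 take 3 → i++
[i=1,j=1] A[i]=18<=B[j]=24 take 18 → i++
[i=2,j=1] A[i]=23<=B[j]=24 take 23 → i++
[i=3,j=1] A[i]=25>B[j]=24 take 24 → j++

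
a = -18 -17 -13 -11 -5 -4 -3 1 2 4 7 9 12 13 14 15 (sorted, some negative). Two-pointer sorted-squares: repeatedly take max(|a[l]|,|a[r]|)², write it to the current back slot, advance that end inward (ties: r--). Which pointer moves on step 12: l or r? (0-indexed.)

l=0 r=15: |-18|>|15| out[15]=324, l++
l=1 r=15: |-17|>|15| out[14]=289, l++
l=2 r=15: |-13|<=|15| out[13]=225, r--
l=2 r=14: |-13|<=|14| out[12]=196, r--
l=2 r=13: |-13|<=|13| out[11]=169, r--
l=2 r=12: |-13|>|12| out[10]=169, l++
l=3 r=12: |-11|<=|12| out[9]=144, r--
l=3 r=11: |-11|>|9| out[8]=121, l++
l=4 r=11: |-5|<=|9| out[7]=81, r--
l=4 r=10: |-5|<=|7| out[6]=49, r--
l=4 r=9: |-5|>|4| out[5]=25, l++
l=5 r=9: |-4|<=|4| out[4]=16, r--

r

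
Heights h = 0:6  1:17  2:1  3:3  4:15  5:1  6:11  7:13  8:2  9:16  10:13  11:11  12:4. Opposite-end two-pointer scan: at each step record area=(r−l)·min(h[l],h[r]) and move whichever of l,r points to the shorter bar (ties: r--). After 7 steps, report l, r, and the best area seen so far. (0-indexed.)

l=0 r=12: min(6,4)*12=48 best=48 *, r--
l=0 r=11: min(6,11)*11=66 best=66 *, l++
l=1 r=11: min(17,11)*10=110 best=110 *, r--
l=1 r=10: min(17,13)*9=117 best=117 *, r--
l=1 r=9: min(17,16)*8=128 best=128 *, r--
l=1 r=8: min(17,2)*7=14 best=128, r--
l=1 r=7: min(17,13)*6=78 best=128, r--

l=1, r=6, best area=128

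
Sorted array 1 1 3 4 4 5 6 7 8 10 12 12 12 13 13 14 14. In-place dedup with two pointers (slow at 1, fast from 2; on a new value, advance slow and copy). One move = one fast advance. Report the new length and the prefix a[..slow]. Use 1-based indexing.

(s=1,f=2) a[fast]=1=a[slow] dup → fast++
(s=1,f=3) a[fast]=3≠a[slow]=1 write a[2]=3 → slow++,fast++
(s=2,f=4) a[fast]=4≠a[slow]=3 write a[3]=4 → slow++,fast++
(s=3,f=5) a[fast]=4=a[slow] dup → fast++
(s=3,f=6) a[fast]=5≠a[slow]=4 write a[4]=5 → slow++,fast++
(s=4,f=7) a[fast]=6≠a[slow]=5 write a[5]=6 → slow++,fast++
(s=5,f=8) a[fast]=7≠a[slow]=6 write a[6]=7 → slow++,fast++
(s=6,f=9) a[fast]=8≠a[slow]=7 write a[7]=8 → slow++,fast++
(s=7,f=10) a[fast]=10≠a[slow]=8 write a[8]=10 → slow++,fast++
(s=8,f=11) a[fast]=12≠a[slow]=10 write a[9]=12 → slow++,fast++
(s=9,f=12) a[fast]=12=a[slow] dup → fast++
(s=9,f=13) a[fast]=12=a[slow] dup → fast++
(s=9,f=14) a[fast]=13≠a[slow]=12 write a[10]=13 → slow++,fast++
(s=10,f=15) a[fast]=13=a[slow] dup → fast++
(s=10,f=16) a[fast]=14≠a[slow]=13 write a[11]=14 → slow++,fast++
(s=11,f=17) a[fast]=14=a[slow] dup → fast++

length 11; prefix = [1, 3, 4, 5, 6, 7, 8, 10, 12, 13, 14]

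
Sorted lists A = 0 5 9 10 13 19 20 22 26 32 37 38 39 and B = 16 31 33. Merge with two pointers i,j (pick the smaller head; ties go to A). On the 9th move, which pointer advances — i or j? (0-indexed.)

i

[i=0,j=0] A[i]=0<=B[j]=16 take 0 → i++
[i=1,j=0] A[i]=5<=B[j]=16 take 5 → i++
[i=2,j=0] A[i]=9<=B[j]=16 take 9 → i++
[i=3,j=0] A[i]=10<=B[j]=16 take 10 → i++
[i=4,j=0] A[i]=13<=B[j]=16 take 13 → i++
[i=5,j=0] A[i]=19>B[j]=16 take 16 → j++
[i=5,j=1] A[i]=19<=B[j]=31 take 19 → i++
[i=6,j=1] A[i]=20<=B[j]=31 take 20 → i++
[i=7,j=1] A[i]=22<=B[j]=31 take 22 → i++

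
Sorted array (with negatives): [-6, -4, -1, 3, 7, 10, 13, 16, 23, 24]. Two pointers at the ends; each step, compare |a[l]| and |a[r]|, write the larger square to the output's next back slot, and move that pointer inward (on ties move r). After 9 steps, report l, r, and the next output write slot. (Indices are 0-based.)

l=2, r=2, next write slot=0

l=0 r=9: |-6|<=|24| out[9]=576, r--
l=0 r=8: |-6|<=|23| out[8]=529, r--
l=0 r=7: |-6|<=|16| out[7]=256, r--
l=0 r=6: |-6|<=|13| out[6]=169, r--
l=0 r=5: |-6|<=|10| out[5]=100, r--
l=0 r=4: |-6|<=|7| out[4]=49, r--
l=0 r=3: |-6|>|3| out[3]=36, l++
l=1 r=3: |-4|>|3| out[2]=16, l++
l=2 r=3: |-1|<=|3| out[1]=9, r--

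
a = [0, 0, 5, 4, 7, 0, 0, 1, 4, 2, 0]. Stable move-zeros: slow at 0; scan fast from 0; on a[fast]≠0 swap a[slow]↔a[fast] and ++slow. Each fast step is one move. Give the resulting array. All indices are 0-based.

slow=0 fast=0: a[fast]=0, fast++
slow=0 fast=1: a[fast]=0, fast++
slow=0 fast=2: a[fast]=5≠0 swap→a[0]=5, slow++,fast++
slow=1 fast=3: a[fast]=4≠0 swap→a[1]=4, slow++,fast++
slow=2 fast=4: a[fast]=7≠0 swap→a[2]=7, slow++,fast++
slow=3 fast=5: a[fast]=0, fast++
slow=3 fast=6: a[fast]=0, fast++
slow=3 fast=7: a[fast]=1≠0 swap→a[3]=1, slow++,fast++
slow=4 fast=8: a[fast]=4≠0 swap→a[4]=4, slow++,fast++
slow=5 fast=9: a[fast]=2≠0 swap→a[5]=2, slow++,fast++
slow=6 fast=10: a[fast]=0, fast++

[5, 4, 7, 1, 4, 2, 0, 0, 0, 0, 0]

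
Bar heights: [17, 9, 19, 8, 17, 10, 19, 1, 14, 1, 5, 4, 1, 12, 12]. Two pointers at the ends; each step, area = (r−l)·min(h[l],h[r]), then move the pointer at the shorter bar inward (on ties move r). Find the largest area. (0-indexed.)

l=0 r=14: min(17,12)*14=168 best=168 *, r--
l=0 r=13: min(17,12)*13=156 best=168, r--
l=0 r=12: min(17,1)*12=12 best=168, r--
l=0 r=11: min(17,4)*11=44 best=168, r--
l=0 r=10: min(17,5)*10=50 best=168, r--
l=0 r=9: min(17,1)*9=9 best=168, r--
l=0 r=8: min(17,14)*8=112 best=168, r--
l=0 r=7: min(17,1)*7=7 best=168, r--
l=0 r=6: min(17,19)*6=102 best=168, l++
l=1 r=6: min(9,19)*5=45 best=168, l++
l=2 r=6: min(19,19)*4=76 best=168, r--
l=2 r=5: min(19,10)*3=30 best=168, r--
l=2 r=4: min(19,17)*2=34 best=168, r--
l=2 r=3: min(19,8)*1=8 best=168, r--

max area = 168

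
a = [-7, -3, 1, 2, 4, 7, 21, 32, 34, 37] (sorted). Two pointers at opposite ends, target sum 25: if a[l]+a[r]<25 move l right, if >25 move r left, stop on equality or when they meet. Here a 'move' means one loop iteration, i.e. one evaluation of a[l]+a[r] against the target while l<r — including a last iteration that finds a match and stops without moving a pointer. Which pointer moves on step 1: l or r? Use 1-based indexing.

r

l=1 r=10: -7+37=30 >25, r--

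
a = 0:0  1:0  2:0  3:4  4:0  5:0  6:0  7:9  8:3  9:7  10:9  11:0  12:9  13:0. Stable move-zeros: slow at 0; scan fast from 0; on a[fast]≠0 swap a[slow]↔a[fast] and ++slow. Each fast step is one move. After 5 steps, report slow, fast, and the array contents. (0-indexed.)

(s=0,f=0) a[fast]=0 → fast++
(s=0,f=1) a[fast]=0 → fast++
(s=0,f=2) a[fast]=0 → fast++
(s=0,f=3) a[fast]=4≠0 swap→a[0]=4 → slow++,fast++
(s=1,f=4) a[fast]=0 → fast++

slow=1, fast=5, a=[4, 0, 0, 0, 0, 0, 0, 9, 3, 7, 9, 0, 9, 0]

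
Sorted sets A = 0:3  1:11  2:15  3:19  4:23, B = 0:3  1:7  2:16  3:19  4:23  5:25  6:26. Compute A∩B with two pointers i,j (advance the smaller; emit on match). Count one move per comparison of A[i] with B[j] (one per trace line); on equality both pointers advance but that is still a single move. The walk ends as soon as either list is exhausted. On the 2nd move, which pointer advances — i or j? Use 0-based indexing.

j

i=0 j=0: 3==3 emit, i++,j++
i=1 j=1: 11>7, j++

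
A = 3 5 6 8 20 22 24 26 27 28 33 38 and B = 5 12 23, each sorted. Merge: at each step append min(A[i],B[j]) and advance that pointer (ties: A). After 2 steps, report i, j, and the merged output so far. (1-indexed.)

i=1 j=1: A[i]=3<=B[j]=5 take 3, i++
i=2 j=1: A[i]=5<=B[j]=5 take 5, i++

i=3, j=1, merged so far=[3, 5]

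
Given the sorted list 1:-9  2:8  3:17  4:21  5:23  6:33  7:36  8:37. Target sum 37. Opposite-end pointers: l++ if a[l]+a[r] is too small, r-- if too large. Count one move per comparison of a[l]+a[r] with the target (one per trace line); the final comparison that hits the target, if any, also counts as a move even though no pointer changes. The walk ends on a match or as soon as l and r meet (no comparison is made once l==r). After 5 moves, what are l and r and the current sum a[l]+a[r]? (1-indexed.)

l=1 r=8: -9+37=28 <37, l++
l=2 r=8: 8+37=45 >37, r--
l=2 r=7: 8+36=44 >37, r--
l=2 r=6: 8+33=41 >37, r--
l=2 r=5: 8+23=31 <37, l++

l=3, r=5, sum=40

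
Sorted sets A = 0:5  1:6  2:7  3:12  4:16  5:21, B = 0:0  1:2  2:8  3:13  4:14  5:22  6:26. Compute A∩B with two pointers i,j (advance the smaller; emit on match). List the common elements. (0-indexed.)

intersection = []

i=0 j=0: 5>0, j++
i=0 j=1: 5>2, j++
i=0 j=2: 5<8, i++
i=1 j=2: 6<8, i++
i=2 j=2: 7<8, i++
i=3 j=2: 12>8, j++
i=3 j=3: 12<13, i++
i=4 j=3: 16>13, j++
i=4 j=4: 16>14, j++
i=4 j=5: 16<22, i++
i=5 j=5: 21<22, i++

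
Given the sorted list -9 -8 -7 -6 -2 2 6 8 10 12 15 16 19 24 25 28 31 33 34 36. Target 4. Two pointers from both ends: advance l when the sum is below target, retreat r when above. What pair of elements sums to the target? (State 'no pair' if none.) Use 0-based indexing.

[0,19] -9+36=27 >4 → r--
[0,18] -9+34=25 >4 → r--
[0,17] -9+33=24 >4 → r--
[0,16] -9+31=22 >4 → r--
[0,15] -9+28=19 >4 → r--
[0,14] -9+25=16 >4 → r--
[0,13] -9+24=15 >4 → r--
[0,12] -9+19=10 >4 → r--
[0,11] -9+16=7 >4 → r--
[0,10] -9+15=6 >4 → r--
[0,9] -9+12=3 <4 → l++
[1,9] -8+12=4 → found

(-8, 12)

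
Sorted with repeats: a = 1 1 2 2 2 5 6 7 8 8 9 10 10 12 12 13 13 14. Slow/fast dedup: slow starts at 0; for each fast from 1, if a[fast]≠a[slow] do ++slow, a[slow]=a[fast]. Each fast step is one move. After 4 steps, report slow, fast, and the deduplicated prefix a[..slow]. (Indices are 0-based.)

slow=1, fast=5, prefix=[1, 2]

slow=0 fast=1: a[fast]=1=a[slow] dup, fast++
slow=0 fast=2: a[fast]=2≠a[slow]=1 write a[1]=2, slow++,fast++
slow=1 fast=3: a[fast]=2=a[slow] dup, fast++
slow=1 fast=4: a[fast]=2=a[slow] dup, fast++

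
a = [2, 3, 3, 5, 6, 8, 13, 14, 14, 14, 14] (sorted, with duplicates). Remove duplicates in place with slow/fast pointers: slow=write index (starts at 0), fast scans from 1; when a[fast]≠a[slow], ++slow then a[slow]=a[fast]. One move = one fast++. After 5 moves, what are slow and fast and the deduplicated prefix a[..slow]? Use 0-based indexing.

(s=0,f=1) a[fast]=3≠a[slow]=2 write a[1]=3 → slow++,fast++
(s=1,f=2) a[fast]=3=a[slow] dup → fast++
(s=1,f=3) a[fast]=5≠a[slow]=3 write a[2]=5 → slow++,fast++
(s=2,f=4) a[fast]=6≠a[slow]=5 write a[3]=6 → slow++,fast++
(s=3,f=5) a[fast]=8≠a[slow]=6 write a[4]=8 → slow++,fast++

slow=4, fast=6, prefix=[2, 3, 5, 6, 8]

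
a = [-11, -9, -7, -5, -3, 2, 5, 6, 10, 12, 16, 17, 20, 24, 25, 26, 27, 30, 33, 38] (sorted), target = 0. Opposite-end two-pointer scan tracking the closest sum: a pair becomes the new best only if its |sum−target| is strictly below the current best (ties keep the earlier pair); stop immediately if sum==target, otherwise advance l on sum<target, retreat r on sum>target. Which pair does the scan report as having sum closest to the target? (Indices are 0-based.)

pair (-5, 5) with sum 0 (|Δ|=0)

l=0 r=19: -11+38=27 d=27 *, r--
l=0 r=18: -11+33=22 d=22 *, r--
l=0 r=17: -11+30=19 d=19 *, r--
l=0 r=16: -11+27=16 d=16 *, r--
l=0 r=15: -11+26=15 d=15 *, r--
l=0 r=14: -11+25=14 d=14 *, r--
l=0 r=13: -11+24=13 d=13 *, r--
l=0 r=12: -11+20=9 d=9 *, r--
l=0 r=11: -11+17=6 d=6 *, r--
l=0 r=10: -11+16=5 d=5 *, r--
l=0 r=9: -11+12=1 d=1 *, r--
l=0 r=8: -11+10=-1 d=1, l++
l=1 r=8: -9+10=1 d=1, r--
l=1 r=7: -9+6=-3 d=3, l++
l=2 r=7: -7+6=-1 d=1, l++
l=3 r=7: -5+6=1 d=1, r--
l=3 r=6: -5+5=0 d=0 *, stop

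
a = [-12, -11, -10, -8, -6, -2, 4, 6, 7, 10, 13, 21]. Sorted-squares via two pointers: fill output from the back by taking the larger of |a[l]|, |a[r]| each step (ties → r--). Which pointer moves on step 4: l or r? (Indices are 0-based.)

l

l=0 r=11: |-12|<=|21| out[11]=441, r--
l=0 r=10: |-12|<=|13| out[10]=169, r--
l=0 r=9: |-12|>|10| out[9]=144, l++
l=1 r=9: |-11|>|10| out[8]=121, l++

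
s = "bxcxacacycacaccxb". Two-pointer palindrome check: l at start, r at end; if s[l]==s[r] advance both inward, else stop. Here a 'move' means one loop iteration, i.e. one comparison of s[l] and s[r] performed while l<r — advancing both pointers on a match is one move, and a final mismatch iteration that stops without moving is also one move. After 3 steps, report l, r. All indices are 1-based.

l=4, r=14

l=1 r=17: 'b'=='b', l++,r--
l=2 r=16: 'x'=='x', l++,r--
l=3 r=15: 'c'=='c', l++,r--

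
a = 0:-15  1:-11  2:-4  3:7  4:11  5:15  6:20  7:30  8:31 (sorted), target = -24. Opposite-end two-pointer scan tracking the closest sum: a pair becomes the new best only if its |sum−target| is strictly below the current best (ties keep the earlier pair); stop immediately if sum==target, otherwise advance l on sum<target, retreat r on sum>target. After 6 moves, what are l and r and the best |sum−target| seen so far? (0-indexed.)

l=0, r=2, best |Δ|=16

[0,8] -15+31=16 d=40 * → r--
[0,7] -15+30=15 d=39 * → r--
[0,6] -15+20=5 d=29 * → r--
[0,5] -15+15=0 d=24 * → r--
[0,4] -15+11=-4 d=20 * → r--
[0,3] -15+7=-8 d=16 * → r--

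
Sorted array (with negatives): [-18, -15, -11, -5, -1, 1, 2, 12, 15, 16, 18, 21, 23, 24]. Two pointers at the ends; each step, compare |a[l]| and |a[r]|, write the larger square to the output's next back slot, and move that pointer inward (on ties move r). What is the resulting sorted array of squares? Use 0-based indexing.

[1, 1, 4, 25, 121, 144, 225, 225, 256, 324, 324, 441, 529, 576]

l=0 r=13: |-18|<=|24| out[13]=576, r--
l=0 r=12: |-18|<=|23| out[12]=529, r--
l=0 r=11: |-18|<=|21| out[11]=441, r--
l=0 r=10: |-18|<=|18| out[10]=324, r--
l=0 r=9: |-18|>|16| out[9]=324, l++
l=1 r=9: |-15|<=|16| out[8]=256, r--
l=1 r=8: |-15|<=|15| out[7]=225, r--
l=1 r=7: |-15|>|12| out[6]=225, l++
l=2 r=7: |-11|<=|12| out[5]=144, r--
l=2 r=6: |-11|>|2| out[4]=121, l++
l=3 r=6: |-5|>|2| out[3]=25, l++
l=4 r=6: |-1|<=|2| out[2]=4, r--
l=4 r=5: |-1|<=|1| out[1]=1, r--
l=4 r=4: |-1|<=|-1| out[0]=1, r--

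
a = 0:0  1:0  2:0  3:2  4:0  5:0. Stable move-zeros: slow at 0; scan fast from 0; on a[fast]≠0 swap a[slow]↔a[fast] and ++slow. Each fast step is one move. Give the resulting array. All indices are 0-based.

[2, 0, 0, 0, 0, 0]

slow=0 fast=0: a[fast]=0, fast++
slow=0 fast=1: a[fast]=0, fast++
slow=0 fast=2: a[fast]=0, fast++
slow=0 fast=3: a[fast]=2≠0 swap→a[0]=2, slow++,fast++
slow=1 fast=4: a[fast]=0, fast++
slow=1 fast=5: a[fast]=0, fast++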